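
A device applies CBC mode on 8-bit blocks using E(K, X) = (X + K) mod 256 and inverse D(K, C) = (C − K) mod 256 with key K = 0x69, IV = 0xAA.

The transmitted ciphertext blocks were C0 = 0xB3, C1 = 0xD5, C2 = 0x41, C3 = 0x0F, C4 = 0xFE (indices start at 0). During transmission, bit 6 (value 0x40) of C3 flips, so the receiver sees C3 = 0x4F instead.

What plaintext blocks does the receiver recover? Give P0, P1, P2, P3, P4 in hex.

P0 = 0xE0, P1 = 0xDF, P2 = 0x0D, P3 = 0xA7, P4 = 0xDA

CBC decryption: P_i = D(K, C_i) ⊕ C_{i−1}, with C_{−1} = IV.
Only C3 changed, to 0x4F. In CBC, a change in C_i garbles P_i and flips the same bit in P_{i+1}. Decrypting the received ciphertext:
P0: D(K, 0xB3) = 0x4A; 0x4A ⊕ 0xAA = 0xE0.
P1: D(K, 0xD5) = 0x6C; 0x6C ⊕ 0xB3 = 0xDF.
P2: D(K, 0x41) = 0xD8; 0xD8 ⊕ 0xD5 = 0x0D.
P3: D(K, 0x4F) = 0xE6; 0xE6 ⊕ 0x41 = 0xA7.
P4: D(K, 0xFE) = 0x95; 0x95 ⊕ 0x4F = 0xDA.
Blocks that differ from the original plaintext: P3, P4.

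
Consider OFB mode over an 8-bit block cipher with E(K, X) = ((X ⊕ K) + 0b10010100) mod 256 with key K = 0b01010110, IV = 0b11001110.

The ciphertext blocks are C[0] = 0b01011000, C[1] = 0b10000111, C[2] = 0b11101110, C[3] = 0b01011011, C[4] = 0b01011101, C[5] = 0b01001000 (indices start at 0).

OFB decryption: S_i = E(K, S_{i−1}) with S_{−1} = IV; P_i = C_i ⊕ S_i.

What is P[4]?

P[4] = 0b11110001

P[0]: S = E(K, 0b11001110) = 0b00101100; 0b01011000 ⊕ 0b00101100 = 0b01110100.
P[1]: S = E(K, 0b00101100) = 0b00001110; 0b10000111 ⊕ 0b00001110 = 0b10001001.
P[2]: S = E(K, 0b00001110) = 0b11101100; 0b11101110 ⊕ 0b11101100 = 0b00000010.
P[3]: S = E(K, 0b11101100) = 0b01001110; 0b01011011 ⊕ 0b01001110 = 0b00010101.
P[4]: S = E(K, 0b01001110) = 0b10101100; 0b01011101 ⊕ 0b10101100 = 0b11110001.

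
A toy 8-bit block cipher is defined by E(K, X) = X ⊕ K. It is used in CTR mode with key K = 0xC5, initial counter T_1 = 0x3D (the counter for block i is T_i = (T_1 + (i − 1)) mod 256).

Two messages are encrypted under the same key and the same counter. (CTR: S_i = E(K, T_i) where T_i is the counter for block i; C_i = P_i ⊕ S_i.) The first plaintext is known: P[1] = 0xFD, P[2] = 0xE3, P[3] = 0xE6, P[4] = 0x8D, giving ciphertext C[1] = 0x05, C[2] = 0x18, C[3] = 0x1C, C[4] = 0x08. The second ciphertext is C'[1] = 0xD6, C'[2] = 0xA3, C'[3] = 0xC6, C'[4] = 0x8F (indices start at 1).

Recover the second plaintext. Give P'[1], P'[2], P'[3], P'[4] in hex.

P'[1] = 0x2E, P'[2] = 0x58, P'[3] = 0x3C, P'[4] = 0x0A

In CTR with a reused counter, both messages share the same keystream S_i, so C_i ⊕ C'_i = P_i ⊕ P'_i and thus P'_i = P_i ⊕ C_i ⊕ C'_i.
P'[1]: 0xFD ⊕ 0x05 ⊕ 0xD6 = 0x2E.
P'[2]: 0xE3 ⊕ 0x18 ⊕ 0xA3 = 0x58.
P'[3]: 0xE6 ⊕ 0x1C ⊕ 0xC6 = 0x3C.
P'[4]: 0x8D ⊕ 0x08 ⊕ 0x8F = 0x0A.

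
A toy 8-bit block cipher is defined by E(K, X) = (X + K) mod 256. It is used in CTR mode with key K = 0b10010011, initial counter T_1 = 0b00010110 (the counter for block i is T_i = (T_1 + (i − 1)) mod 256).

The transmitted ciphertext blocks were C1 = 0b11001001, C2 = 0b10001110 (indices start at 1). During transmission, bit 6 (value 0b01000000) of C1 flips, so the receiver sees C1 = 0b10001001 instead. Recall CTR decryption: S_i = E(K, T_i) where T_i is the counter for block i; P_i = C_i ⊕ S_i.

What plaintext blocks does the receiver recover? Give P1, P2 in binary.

P1 = 0b00100000, P2 = 0b00100100

Only C1 changed, to 0b10001001. In CTR, a change in C_i flips the same bit in P_i only; the keystream is unaffected. Decrypting the received ciphertext:
P1: T = 0b00010110, S = E(K, T) = 0b10101001; 0b10001001 ⊕ 0b10101001 = 0b00100000.
P2: T = 0b00010111, S = E(K, T) = 0b10101010; 0b10001110 ⊕ 0b10101010 = 0b00100100.
Blocks that differ from the original plaintext: P1.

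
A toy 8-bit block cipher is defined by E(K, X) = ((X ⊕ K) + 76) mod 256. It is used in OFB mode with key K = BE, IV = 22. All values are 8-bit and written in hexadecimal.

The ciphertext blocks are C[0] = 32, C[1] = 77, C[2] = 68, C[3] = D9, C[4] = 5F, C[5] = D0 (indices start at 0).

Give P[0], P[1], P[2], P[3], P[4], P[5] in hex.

OFB decryption: S_i = E(K, S_{i−1}) with S_{−1} = IV; P_i = C_i ⊕ S_i.
P[0]: S = E(K, 22) = 12; 32 ⊕ 12 = 20.
P[1]: S = E(K, 12) = 22; 77 ⊕ 22 = 55.
P[2]: S = E(K, 22) = 12; 68 ⊕ 12 = 7A.
P[3]: S = E(K, 12) = 22; D9 ⊕ 22 = FB.
P[4]: S = E(K, 22) = 12; 5F ⊕ 12 = 4D.
P[5]: S = E(K, 12) = 22; D0 ⊕ 22 = F2.

P[0] = 20, P[1] = 55, P[2] = 7A, P[3] = FB, P[4] = 4D, P[5] = F2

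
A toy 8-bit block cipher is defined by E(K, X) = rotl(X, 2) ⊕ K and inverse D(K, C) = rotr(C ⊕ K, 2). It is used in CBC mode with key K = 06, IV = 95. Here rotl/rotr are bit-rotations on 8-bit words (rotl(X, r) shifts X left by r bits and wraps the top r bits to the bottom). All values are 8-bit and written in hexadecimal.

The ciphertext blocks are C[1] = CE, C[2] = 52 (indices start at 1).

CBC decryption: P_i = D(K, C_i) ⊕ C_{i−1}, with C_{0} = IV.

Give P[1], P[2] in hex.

P[1] = A7, P[2] = DB

P[1]: D(K, CE) = 32; 32 ⊕ 95 = A7.
P[2]: D(K, 52) = 15; 15 ⊕ CE = DB.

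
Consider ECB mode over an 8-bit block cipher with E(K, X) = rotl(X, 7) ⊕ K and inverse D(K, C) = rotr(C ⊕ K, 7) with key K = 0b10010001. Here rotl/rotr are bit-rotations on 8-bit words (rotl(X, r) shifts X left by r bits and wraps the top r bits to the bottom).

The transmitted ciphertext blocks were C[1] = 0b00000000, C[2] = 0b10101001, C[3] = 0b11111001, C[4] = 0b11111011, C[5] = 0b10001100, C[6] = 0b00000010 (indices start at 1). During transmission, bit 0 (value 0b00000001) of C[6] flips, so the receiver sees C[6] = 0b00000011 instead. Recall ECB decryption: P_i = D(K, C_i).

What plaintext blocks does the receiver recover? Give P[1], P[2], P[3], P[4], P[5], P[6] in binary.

Only C[6] changed, to 0b00000011. In ECB, a change in C_i affects only P_i. Decrypting the received ciphertext:
P[1]: D(K, 0b00000000) = 0b00100011.
P[2]: D(K, 0b10101001) = 0b01110000.
P[3]: D(K, 0b11111001) = 0b11010000.
P[4]: D(K, 0b11111011) = 0b11010100.
P[5]: D(K, 0b10001100) = 0b00111010.
P[6]: D(K, 0b00000011) = 0b00100101.
Blocks that differ from the original plaintext: P[6].

P[1] = 0b00100011, P[2] = 0b01110000, P[3] = 0b11010000, P[4] = 0b11010100, P[5] = 0b00111010, P[6] = 0b00100101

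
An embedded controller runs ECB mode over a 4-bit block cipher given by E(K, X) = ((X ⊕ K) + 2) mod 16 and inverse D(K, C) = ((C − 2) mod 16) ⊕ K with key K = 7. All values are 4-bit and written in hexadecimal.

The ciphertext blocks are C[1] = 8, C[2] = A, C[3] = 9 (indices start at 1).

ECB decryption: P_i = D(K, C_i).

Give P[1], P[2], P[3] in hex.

P[1] = 1, P[2] = F, P[3] = 0

P[1]: D(K, 8) = 1.
P[2]: D(K, A) = F.
P[3]: D(K, 9) = 0.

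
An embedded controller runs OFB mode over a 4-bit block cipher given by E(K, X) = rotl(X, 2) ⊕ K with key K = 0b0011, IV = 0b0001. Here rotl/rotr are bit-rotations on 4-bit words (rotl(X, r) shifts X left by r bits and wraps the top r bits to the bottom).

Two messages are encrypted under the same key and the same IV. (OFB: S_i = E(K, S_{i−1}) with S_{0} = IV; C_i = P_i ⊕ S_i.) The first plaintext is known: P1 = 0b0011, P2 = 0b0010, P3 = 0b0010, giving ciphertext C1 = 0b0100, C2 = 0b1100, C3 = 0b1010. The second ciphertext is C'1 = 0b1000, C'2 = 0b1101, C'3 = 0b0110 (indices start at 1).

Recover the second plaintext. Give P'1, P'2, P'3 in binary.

In OFB with a reused IV, both messages share the same keystream S_i, so C_i ⊕ C'_i = P_i ⊕ P'_i and thus P'_i = P_i ⊕ C_i ⊕ C'_i.
P'1: 0b0011 ⊕ 0b0100 ⊕ 0b1000 = 0b1111.
P'2: 0b0010 ⊕ 0b1100 ⊕ 0b1101 = 0b0011.
P'3: 0b0010 ⊕ 0b1010 ⊕ 0b0110 = 0b1110.

P'1 = 0b1111, P'2 = 0b0011, P'3 = 0b1110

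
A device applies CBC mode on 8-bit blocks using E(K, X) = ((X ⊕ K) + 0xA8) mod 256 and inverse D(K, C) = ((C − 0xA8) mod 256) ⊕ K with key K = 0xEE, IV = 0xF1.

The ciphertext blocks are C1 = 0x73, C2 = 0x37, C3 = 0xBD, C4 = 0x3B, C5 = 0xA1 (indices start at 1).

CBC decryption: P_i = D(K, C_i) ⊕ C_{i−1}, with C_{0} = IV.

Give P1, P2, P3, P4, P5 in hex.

P1: D(K, 0x73) = 0x25; 0x25 ⊕ 0xF1 = 0xD4.
P2: D(K, 0x37) = 0x61; 0x61 ⊕ 0x73 = 0x12.
P3: D(K, 0xBD) = 0xFB; 0xFB ⊕ 0x37 = 0xCC.
P4: D(K, 0x3B) = 0x7D; 0x7D ⊕ 0xBD = 0xC0.
P5: D(K, 0xA1) = 0x17; 0x17 ⊕ 0x3B = 0x2C.

P1 = 0xD4, P2 = 0x12, P3 = 0xCC, P4 = 0xC0, P5 = 0x2C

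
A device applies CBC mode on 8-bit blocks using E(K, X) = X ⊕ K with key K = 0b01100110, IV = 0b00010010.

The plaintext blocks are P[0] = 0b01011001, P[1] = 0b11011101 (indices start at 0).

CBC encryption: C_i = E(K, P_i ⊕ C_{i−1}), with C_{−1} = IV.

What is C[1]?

C[0]: P[0] ⊕ 0b00010010 = 0b01001011; E(K, 0b01001011) = 0b00101101.
C[1]: P[1] ⊕ 0b00101101 = 0b11110000; E(K, 0b11110000) = 0b10010110.

C[1] = 0b10010110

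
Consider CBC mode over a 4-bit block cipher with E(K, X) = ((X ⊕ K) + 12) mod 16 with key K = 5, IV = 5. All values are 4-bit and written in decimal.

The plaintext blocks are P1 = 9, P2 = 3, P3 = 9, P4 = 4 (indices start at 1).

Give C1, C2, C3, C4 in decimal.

CBC encryption: C_i = E(K, P_i ⊕ C_{i−1}), with C_{0} = IV.
C1: P1 ⊕ 5 = 12; E(K, 12) = 5.
C2: P2 ⊕ 5 = 6; E(K, 6) = 15.
C3: P3 ⊕ 15 = 6; E(K, 6) = 15.
C4: P4 ⊕ 15 = 11; E(K, 11) = 10.

C1 = 5, C2 = 15, C3 = 15, C4 = 10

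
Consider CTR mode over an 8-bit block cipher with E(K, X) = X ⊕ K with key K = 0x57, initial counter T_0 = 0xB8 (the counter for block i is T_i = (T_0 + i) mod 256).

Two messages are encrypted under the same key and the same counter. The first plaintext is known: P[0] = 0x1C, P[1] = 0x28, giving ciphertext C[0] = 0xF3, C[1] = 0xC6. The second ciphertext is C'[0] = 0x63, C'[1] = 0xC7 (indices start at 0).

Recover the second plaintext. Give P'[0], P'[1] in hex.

In CTR with a reused counter, both messages share the same keystream S_i, so C_i ⊕ C'_i = P_i ⊕ P'_i and thus P'_i = P_i ⊕ C_i ⊕ C'_i.
P'[0]: 0x1C ⊕ 0xF3 ⊕ 0x63 = 0x8C.
P'[1]: 0x28 ⊕ 0xC6 ⊕ 0xC7 = 0x29.

P'[0] = 0x8C, P'[1] = 0x29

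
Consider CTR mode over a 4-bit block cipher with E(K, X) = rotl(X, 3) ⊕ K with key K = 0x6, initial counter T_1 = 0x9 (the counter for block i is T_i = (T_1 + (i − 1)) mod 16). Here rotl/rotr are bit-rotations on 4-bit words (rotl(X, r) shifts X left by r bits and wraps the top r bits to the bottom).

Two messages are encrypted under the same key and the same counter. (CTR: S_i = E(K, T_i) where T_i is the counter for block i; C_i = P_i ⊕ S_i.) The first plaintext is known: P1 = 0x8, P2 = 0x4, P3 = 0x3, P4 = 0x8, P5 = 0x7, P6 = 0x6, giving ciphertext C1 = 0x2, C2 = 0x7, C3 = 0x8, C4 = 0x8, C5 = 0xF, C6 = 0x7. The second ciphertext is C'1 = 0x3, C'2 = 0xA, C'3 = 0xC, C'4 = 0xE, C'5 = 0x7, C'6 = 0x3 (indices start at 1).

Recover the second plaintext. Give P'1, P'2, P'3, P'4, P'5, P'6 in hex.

In CTR with a reused counter, both messages share the same keystream S_i, so C_i ⊕ C'_i = P_i ⊕ P'_i and thus P'_i = P_i ⊕ C_i ⊕ C'_i.
P'1: 0x8 ⊕ 0x2 ⊕ 0x3 = 0x9.
P'2: 0x4 ⊕ 0x7 ⊕ 0xA = 0x9.
P'3: 0x3 ⊕ 0x8 ⊕ 0xC = 0x7.
P'4: 0x8 ⊕ 0x8 ⊕ 0xE = 0xE.
P'5: 0x7 ⊕ 0xF ⊕ 0x7 = 0xF.
P'6: 0x6 ⊕ 0x7 ⊕ 0x3 = 0x2.

P'1 = 0x9, P'2 = 0x9, P'3 = 0x7, P'4 = 0xE, P'5 = 0xF, P'6 = 0x2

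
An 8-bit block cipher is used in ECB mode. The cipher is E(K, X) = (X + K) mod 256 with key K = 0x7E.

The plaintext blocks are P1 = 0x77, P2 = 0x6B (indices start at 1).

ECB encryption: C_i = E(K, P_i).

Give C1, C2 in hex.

C1: E(K, 0x77) = 0xF5.
C2: E(K, 0x6B) = 0xE9.

C1 = 0xF5, C2 = 0xE9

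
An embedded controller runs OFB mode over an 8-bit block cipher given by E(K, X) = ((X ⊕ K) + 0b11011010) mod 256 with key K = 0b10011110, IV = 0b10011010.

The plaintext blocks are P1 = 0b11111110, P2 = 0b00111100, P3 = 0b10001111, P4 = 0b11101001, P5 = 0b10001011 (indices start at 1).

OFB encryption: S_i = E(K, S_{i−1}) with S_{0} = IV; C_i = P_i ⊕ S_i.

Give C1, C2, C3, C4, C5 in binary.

C1: S = E(K, 0b10011010) = 0b11011110; 0b11111110 ⊕ 0b11011110 = 0b00100000.
C2: S = E(K, 0b11011110) = 0b00011010; 0b00111100 ⊕ 0b00011010 = 0b00100110.
C3: S = E(K, 0b00011010) = 0b01011110; 0b10001111 ⊕ 0b01011110 = 0b11010001.
C4: S = E(K, 0b01011110) = 0b10011010; 0b11101001 ⊕ 0b10011010 = 0b01110011.
C5: S = E(K, 0b10011010) = 0b11011110; 0b10001011 ⊕ 0b11011110 = 0b01010101.

C1 = 0b00100000, C2 = 0b00100110, C3 = 0b11010001, C4 = 0b01110011, C5 = 0b01010101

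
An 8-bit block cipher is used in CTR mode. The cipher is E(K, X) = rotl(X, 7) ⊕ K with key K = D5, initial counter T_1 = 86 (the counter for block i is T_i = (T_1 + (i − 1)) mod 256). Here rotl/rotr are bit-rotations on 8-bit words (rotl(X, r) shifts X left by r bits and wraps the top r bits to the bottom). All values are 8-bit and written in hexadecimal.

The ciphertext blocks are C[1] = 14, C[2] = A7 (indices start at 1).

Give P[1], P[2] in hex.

CTR decryption: S_i = E(K, T_i) where T_i is the counter for block i; P_i = C_i ⊕ S_i.
P[1]: T = 86, S = E(K, T) = 96; 14 ⊕ 96 = 82.
P[2]: T = 87, S = E(K, T) = 16; A7 ⊕ 16 = B1.

P[1] = 82, P[2] = B1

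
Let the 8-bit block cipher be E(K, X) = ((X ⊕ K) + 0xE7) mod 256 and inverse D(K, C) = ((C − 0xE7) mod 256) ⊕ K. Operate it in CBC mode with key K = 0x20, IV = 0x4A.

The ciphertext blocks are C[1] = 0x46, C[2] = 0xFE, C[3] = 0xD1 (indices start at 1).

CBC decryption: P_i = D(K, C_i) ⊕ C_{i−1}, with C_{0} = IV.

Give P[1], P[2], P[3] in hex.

P[1]: D(K, 0x46) = 0x7F; 0x7F ⊕ 0x4A = 0x35.
P[2]: D(K, 0xFE) = 0x37; 0x37 ⊕ 0x46 = 0x71.
P[3]: D(K, 0xD1) = 0xCA; 0xCA ⊕ 0xFE = 0x34.

P[1] = 0x35, P[2] = 0x71, P[3] = 0x34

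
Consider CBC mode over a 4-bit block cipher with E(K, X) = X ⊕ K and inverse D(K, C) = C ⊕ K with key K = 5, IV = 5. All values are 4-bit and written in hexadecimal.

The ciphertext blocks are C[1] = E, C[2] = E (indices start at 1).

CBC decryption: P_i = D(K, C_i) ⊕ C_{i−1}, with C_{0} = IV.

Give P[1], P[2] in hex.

P[1]: D(K, E) = B; B ⊕ 5 = E.
P[2]: D(K, E) = B; B ⊕ E = 5.

P[1] = E, P[2] = 5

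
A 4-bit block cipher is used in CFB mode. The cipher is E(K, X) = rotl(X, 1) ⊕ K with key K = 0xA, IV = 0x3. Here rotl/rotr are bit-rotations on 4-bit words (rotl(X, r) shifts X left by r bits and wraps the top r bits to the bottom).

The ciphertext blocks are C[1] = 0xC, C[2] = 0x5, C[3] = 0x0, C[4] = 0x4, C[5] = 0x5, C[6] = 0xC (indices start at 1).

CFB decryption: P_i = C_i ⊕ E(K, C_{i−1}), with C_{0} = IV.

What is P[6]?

P[6] = 0xC

P[6]: E(K, 0x5) = 0x0; 0xC ⊕ 0x0 = 0xC.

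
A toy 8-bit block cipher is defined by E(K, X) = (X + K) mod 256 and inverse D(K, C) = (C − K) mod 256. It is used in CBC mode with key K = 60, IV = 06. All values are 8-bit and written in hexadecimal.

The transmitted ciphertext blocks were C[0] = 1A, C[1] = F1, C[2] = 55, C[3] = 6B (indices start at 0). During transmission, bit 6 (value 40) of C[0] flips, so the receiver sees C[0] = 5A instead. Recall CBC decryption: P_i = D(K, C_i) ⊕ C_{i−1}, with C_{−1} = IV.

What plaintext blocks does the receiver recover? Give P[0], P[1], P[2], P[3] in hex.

P[0] = FC, P[1] = CB, P[2] = 04, P[3] = 5E

Only C[0] changed, to 5A. In CBC, a change in C_i garbles P_i and flips the same bit in P_{i+1}. Decrypting the received ciphertext:
P[0]: D(K, 5A) = FA; FA ⊕ 06 = FC.
P[1]: D(K, F1) = 91; 91 ⊕ 5A = CB.
P[2]: D(K, 55) = F5; F5 ⊕ F1 = 04.
P[3]: D(K, 6B) = 0B; 0B ⊕ 55 = 5E.
Blocks that differ from the original plaintext: P[0], P[1].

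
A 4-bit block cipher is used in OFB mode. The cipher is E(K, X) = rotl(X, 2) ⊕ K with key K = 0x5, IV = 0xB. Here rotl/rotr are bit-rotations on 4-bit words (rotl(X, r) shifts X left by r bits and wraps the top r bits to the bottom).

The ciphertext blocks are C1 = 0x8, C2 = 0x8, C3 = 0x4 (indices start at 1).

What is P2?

OFB decryption: S_i = E(K, S_{i−1}) with S_{0} = IV; P_i = C_i ⊕ S_i.
P1: S = E(K, 0xB) = 0xB; 0x8 ⊕ 0xB = 0x3.
P2: S = E(K, 0xB) = 0xB; 0x8 ⊕ 0xB = 0x3.

P2 = 0x3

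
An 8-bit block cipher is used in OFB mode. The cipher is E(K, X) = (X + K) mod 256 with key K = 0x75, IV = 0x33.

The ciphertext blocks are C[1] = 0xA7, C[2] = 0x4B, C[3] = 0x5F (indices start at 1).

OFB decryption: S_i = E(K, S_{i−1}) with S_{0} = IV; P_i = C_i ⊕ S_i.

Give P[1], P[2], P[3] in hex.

P[1] = 0x0F, P[2] = 0x56, P[3] = 0xCD

P[1]: S = E(K, 0x33) = 0xA8; 0xA7 ⊕ 0xA8 = 0x0F.
P[2]: S = E(K, 0xA8) = 0x1D; 0x4B ⊕ 0x1D = 0x56.
P[3]: S = E(K, 0x1D) = 0x92; 0x5F ⊕ 0x92 = 0xCD.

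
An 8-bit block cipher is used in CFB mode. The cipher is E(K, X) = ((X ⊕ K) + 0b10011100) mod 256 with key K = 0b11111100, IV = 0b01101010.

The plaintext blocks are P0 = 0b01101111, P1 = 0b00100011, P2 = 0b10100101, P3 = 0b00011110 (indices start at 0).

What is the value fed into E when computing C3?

CFB encryption: C_i = P_i ⊕ E(K, C_{i−1}), with C_{−1} = IV.
C0: E(K, 0b01101010) = 0b00110010; 0b01101111 ⊕ 0b00110010 = 0b01011101.
C1: E(K, 0b01011101) = 0b00111101; 0b00100011 ⊕ 0b00111101 = 0b00011110.
C2: E(K, 0b00011110) = 0b01111110; 0b10100101 ⊕ 0b01111110 = 0b11011011.
C3: E(K, 0b11011011) = 0b11000011; 0b00011110 ⊕ 0b11000011 = 0b11011101.
So the input to E for block 3 is 0b11011011.

0b11011011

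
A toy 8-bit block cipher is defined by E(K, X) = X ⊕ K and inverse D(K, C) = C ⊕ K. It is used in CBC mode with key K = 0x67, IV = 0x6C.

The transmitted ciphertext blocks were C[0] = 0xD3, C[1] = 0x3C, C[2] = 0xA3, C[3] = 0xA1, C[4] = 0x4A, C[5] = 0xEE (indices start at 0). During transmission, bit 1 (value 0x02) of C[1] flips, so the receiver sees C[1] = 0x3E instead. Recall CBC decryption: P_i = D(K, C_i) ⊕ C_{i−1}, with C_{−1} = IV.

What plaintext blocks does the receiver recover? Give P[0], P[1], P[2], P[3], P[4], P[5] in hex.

P[0] = 0xD8, P[1] = 0x8A, P[2] = 0xFA, P[3] = 0x65, P[4] = 0x8C, P[5] = 0xC3

Only C[1] changed, to 0x3E. In CBC, a change in C_i garbles P_i and flips the same bit in P_{i+1}. Decrypting the received ciphertext:
P[0]: D(K, 0xD3) = 0xB4; 0xB4 ⊕ 0x6C = 0xD8.
P[1]: D(K, 0x3E) = 0x59; 0x59 ⊕ 0xD3 = 0x8A.
P[2]: D(K, 0xA3) = 0xC4; 0xC4 ⊕ 0x3E = 0xFA.
P[3]: D(K, 0xA1) = 0xC6; 0xC6 ⊕ 0xA3 = 0x65.
P[4]: D(K, 0x4A) = 0x2D; 0x2D ⊕ 0xA1 = 0x8C.
P[5]: D(K, 0xEE) = 0x89; 0x89 ⊕ 0x4A = 0xC3.
Blocks that differ from the original plaintext: P[1], P[2].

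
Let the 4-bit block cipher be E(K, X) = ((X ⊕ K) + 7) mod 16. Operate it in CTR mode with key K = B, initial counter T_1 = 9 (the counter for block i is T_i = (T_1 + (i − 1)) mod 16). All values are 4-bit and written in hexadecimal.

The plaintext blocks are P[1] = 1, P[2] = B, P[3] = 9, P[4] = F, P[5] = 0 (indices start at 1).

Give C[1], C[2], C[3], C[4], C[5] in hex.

C[1] = 8, C[2] = 3, C[3] = E, C[4] = 1, C[5] = D

CTR encryption: S_i = E(K, T_i) where T_i is the counter for block i; C_i = P_i ⊕ S_i.
C[1]: T = 9, S = E(K, T) = 9; 1 ⊕ 9 = 8.
C[2]: T = A, S = E(K, T) = 8; B ⊕ 8 = 3.
C[3]: T = B, S = E(K, T) = 7; 9 ⊕ 7 = E.
C[4]: T = C, S = E(K, T) = E; F ⊕ E = 1.
C[5]: T = D, S = E(K, T) = D; 0 ⊕ D = D.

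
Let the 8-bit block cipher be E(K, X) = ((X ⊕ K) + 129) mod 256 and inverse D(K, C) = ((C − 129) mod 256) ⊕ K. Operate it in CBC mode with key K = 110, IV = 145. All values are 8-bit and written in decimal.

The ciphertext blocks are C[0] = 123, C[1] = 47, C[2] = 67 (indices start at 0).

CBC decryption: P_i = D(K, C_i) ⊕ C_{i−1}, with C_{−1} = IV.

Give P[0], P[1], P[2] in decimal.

P[0] = 5, P[1] = 187, P[2] = 131

P[0]: D(K, 123) = 148; 148 ⊕ 145 = 5.
P[1]: D(K, 47) = 192; 192 ⊕ 123 = 187.
P[2]: D(K, 67) = 172; 172 ⊕ 47 = 131.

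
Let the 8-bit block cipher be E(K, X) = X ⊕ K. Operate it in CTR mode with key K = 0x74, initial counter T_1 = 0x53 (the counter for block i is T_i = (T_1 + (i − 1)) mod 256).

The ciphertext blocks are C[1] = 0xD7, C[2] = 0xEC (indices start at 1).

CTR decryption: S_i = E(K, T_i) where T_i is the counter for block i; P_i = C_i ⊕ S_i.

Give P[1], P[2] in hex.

P[1]: T = 0x53, S = E(K, T) = 0x27; 0xD7 ⊕ 0x27 = 0xF0.
P[2]: T = 0x54, S = E(K, T) = 0x20; 0xEC ⊕ 0x20 = 0xCC.

P[1] = 0xF0, P[2] = 0xCC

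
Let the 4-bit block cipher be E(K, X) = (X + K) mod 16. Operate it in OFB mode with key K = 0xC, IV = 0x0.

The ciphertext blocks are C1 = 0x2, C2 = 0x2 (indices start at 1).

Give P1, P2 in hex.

P1 = 0xE, P2 = 0xA

OFB decryption: S_i = E(K, S_{i−1}) with S_{0} = IV; P_i = C_i ⊕ S_i.
P1: S = E(K, 0x0) = 0xC; 0x2 ⊕ 0xC = 0xE.
P2: S = E(K, 0xC) = 0x8; 0x2 ⊕ 0x8 = 0xA.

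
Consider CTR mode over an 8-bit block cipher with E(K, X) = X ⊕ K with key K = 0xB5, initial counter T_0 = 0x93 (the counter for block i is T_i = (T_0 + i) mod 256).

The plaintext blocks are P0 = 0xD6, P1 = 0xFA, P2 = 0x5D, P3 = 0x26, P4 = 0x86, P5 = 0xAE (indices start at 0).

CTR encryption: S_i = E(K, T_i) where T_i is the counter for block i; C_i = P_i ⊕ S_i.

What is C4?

C0: T = 0x93, S = E(K, T) = 0x26; 0xD6 ⊕ 0x26 = 0xF0.
C1: T = 0x94, S = E(K, T) = 0x21; 0xFA ⊕ 0x21 = 0xDB.
C2: T = 0x95, S = E(K, T) = 0x20; 0x5D ⊕ 0x20 = 0x7D.
C3: T = 0x96, S = E(K, T) = 0x23; 0x26 ⊕ 0x23 = 0x05.
C4: T = 0x97, S = E(K, T) = 0x22; 0x86 ⊕ 0x22 = 0xA4.

C4 = 0xA4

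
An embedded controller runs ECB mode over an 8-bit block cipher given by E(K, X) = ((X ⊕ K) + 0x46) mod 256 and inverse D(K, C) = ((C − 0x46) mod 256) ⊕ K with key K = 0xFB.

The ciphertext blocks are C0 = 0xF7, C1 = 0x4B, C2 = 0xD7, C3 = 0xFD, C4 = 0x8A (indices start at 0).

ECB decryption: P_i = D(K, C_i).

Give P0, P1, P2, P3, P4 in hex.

P0: D(K, 0xF7) = 0x4A.
P1: D(K, 0x4B) = 0xFE.
P2: D(K, 0xD7) = 0x6A.
P3: D(K, 0xFD) = 0x4C.
P4: D(K, 0x8A) = 0xBF.

P0 = 0x4A, P1 = 0xFE, P2 = 0x6A, P3 = 0x4C, P4 = 0xBF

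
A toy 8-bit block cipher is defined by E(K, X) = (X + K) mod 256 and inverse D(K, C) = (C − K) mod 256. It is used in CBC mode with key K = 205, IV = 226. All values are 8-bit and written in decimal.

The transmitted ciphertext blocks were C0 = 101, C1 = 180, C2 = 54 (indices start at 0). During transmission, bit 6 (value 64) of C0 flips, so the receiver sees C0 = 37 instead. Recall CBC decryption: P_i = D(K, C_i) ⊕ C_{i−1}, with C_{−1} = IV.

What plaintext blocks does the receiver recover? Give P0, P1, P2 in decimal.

P0 = 186, P1 = 194, P2 = 221

Only C0 changed, to 37. In CBC, a change in C_i garbles P_i and flips the same bit in P_{i+1}. Decrypting the received ciphertext:
P0: D(K, 37) = 88; 88 ⊕ 226 = 186.
P1: D(K, 180) = 231; 231 ⊕ 37 = 194.
P2: D(K, 54) = 105; 105 ⊕ 180 = 221.
Blocks that differ from the original plaintext: P0, P1.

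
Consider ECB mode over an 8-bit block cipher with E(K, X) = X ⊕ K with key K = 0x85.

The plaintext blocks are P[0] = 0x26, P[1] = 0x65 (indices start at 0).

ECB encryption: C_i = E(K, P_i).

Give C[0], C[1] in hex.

C[0]: E(K, 0x26) = 0xA3.
C[1]: E(K, 0x65) = 0xE0.

C[0] = 0xA3, C[1] = 0xE0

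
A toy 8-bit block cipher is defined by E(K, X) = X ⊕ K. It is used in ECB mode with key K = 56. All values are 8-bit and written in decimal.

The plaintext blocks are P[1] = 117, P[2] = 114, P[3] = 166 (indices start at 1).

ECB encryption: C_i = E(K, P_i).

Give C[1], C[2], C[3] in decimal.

C[1] = 77, C[2] = 74, C[3] = 158

C[1]: E(K, 117) = 77.
C[2]: E(K, 114) = 74.
C[3]: E(K, 166) = 158.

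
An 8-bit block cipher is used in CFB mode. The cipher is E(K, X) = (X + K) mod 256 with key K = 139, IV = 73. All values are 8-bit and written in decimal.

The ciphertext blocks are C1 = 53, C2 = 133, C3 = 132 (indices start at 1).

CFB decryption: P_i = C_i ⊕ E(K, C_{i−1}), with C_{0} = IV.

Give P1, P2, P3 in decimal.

P1 = 225, P2 = 69, P3 = 148

P1: E(K, 73) = 212; 53 ⊕ 212 = 225.
P2: E(K, 53) = 192; 133 ⊕ 192 = 69.
P3: E(K, 133) = 16; 132 ⊕ 16 = 148.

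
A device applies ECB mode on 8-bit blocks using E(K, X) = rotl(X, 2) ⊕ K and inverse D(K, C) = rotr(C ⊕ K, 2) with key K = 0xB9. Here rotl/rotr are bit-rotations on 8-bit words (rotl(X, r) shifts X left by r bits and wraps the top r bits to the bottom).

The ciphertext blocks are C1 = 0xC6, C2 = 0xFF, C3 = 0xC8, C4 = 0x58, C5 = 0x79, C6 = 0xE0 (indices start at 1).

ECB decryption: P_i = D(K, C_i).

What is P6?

P6: D(K, 0xE0) = 0x56.

P6 = 0x56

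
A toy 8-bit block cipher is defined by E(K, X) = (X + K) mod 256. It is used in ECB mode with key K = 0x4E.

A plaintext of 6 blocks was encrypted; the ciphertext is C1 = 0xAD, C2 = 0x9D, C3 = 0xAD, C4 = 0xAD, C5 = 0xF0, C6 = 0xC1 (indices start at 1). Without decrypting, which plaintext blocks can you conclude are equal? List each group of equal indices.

ECB encrypts each block independently with the same key, so equal ciphertext blocks imply equal plaintext blocks.
C1 = C3 = C4 = 0xAD, so P1 = P3 = P4.

P1 = P3 = P4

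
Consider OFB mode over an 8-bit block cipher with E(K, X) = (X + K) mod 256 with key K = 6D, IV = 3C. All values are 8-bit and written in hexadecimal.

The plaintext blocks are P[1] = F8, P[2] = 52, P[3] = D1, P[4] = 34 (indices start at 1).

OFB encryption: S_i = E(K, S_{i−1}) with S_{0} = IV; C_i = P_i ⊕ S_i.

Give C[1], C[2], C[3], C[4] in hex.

C[1]: S = E(K, 3C) = A9; F8 ⊕ A9 = 51.
C[2]: S = E(K, A9) = 16; 52 ⊕ 16 = 44.
C[3]: S = E(K, 16) = 83; D1 ⊕ 83 = 52.
C[4]: S = E(K, 83) = F0; 34 ⊕ F0 = C4.

C[1] = 51, C[2] = 44, C[3] = 52, C[4] = C4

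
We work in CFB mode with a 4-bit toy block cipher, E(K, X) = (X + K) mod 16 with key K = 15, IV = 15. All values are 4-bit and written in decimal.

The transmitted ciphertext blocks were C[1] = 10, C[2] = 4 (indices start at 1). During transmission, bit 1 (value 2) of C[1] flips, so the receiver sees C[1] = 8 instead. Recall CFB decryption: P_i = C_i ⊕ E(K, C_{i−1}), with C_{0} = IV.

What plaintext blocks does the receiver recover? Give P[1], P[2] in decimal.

P[1] = 6, P[2] = 3

Only C[1] changed, to 8. In CFB, a change in C_i flips the same bit in P_i and garbles P_{i+1}. Decrypting the received ciphertext:
P[1]: E(K, 15) = 14; 8 ⊕ 14 = 6.
P[2]: E(K, 8) = 7; 4 ⊕ 7 = 3.
Blocks that differ from the original plaintext: P[1], P[2].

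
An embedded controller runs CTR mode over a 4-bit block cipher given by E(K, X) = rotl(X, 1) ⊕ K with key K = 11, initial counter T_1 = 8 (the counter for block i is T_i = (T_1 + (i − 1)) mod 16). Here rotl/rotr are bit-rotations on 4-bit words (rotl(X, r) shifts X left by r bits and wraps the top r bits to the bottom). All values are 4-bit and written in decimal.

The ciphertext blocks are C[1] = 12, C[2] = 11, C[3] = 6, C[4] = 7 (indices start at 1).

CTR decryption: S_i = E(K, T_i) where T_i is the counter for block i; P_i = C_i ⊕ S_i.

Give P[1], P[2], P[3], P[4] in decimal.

P[1] = 6, P[2] = 3, P[3] = 8, P[4] = 11

P[1]: T = 8, S = E(K, T) = 10; 12 ⊕ 10 = 6.
P[2]: T = 9, S = E(K, T) = 8; 11 ⊕ 8 = 3.
P[3]: T = 10, S = E(K, T) = 14; 6 ⊕ 14 = 8.
P[4]: T = 11, S = E(K, T) = 12; 7 ⊕ 12 = 11.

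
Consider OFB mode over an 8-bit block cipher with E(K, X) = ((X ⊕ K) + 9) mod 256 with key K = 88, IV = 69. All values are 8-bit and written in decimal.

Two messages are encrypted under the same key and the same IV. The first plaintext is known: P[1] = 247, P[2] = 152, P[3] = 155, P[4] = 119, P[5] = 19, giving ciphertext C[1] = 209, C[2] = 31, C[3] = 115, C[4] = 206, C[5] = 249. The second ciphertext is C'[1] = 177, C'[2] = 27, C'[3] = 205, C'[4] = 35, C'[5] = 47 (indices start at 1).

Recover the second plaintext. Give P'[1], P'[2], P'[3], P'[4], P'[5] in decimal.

P'[1] = 151, P'[2] = 156, P'[3] = 37, P'[4] = 154, P'[5] = 197

In OFB with a reused IV, both messages share the same keystream S_i, so C_i ⊕ C'_i = P_i ⊕ P'_i and thus P'_i = P_i ⊕ C_i ⊕ C'_i.
P'[1]: 247 ⊕ 209 ⊕ 177 = 151.
P'[2]: 152 ⊕ 31 ⊕ 27 = 156.
P'[3]: 155 ⊕ 115 ⊕ 205 = 37.
P'[4]: 119 ⊕ 206 ⊕ 35 = 154.
P'[5]: 19 ⊕ 249 ⊕ 47 = 197.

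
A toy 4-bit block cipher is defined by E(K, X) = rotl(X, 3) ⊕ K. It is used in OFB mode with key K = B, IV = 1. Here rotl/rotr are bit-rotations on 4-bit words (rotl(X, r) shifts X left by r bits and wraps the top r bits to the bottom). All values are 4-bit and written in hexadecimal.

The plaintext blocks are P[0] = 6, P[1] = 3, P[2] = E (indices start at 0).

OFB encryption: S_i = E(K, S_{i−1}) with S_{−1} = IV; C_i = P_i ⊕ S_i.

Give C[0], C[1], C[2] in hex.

C[0] = 5, C[1] = 1, C[2] = 4

C[0]: S = E(K, 1) = 3; 6 ⊕ 3 = 5.
C[1]: S = E(K, 3) = 2; 3 ⊕ 2 = 1.
C[2]: S = E(K, 2) = A; E ⊕ A = 4.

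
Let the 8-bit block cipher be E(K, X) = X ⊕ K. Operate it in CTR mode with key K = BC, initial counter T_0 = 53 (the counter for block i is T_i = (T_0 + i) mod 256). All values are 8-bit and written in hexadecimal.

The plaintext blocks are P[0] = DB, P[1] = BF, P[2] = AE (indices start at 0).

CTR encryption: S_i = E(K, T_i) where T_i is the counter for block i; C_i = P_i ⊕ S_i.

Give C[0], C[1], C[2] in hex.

C[0]: T = 53, S = E(K, T) = EF; DB ⊕ EF = 34.
C[1]: T = 54, S = E(K, T) = E8; BF ⊕ E8 = 57.
C[2]: T = 55, S = E(K, T) = E9; AE ⊕ E9 = 47.

C[0] = 34, C[1] = 57, C[2] = 47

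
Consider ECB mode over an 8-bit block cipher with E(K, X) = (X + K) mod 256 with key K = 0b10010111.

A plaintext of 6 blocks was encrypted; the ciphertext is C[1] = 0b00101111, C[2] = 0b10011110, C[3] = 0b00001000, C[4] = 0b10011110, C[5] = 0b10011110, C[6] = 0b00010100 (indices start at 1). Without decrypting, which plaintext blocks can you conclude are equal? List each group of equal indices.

P[2] = P[4] = P[5]

ECB encrypts each block independently with the same key, so equal ciphertext blocks imply equal plaintext blocks.
C[2] = C[4] = C[5] = 0b10011110, so P[2] = P[4] = P[5].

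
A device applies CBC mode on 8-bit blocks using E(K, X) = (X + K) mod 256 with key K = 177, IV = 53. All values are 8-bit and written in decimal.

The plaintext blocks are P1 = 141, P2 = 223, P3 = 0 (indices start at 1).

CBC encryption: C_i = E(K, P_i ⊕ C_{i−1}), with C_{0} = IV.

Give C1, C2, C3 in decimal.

C1: P1 ⊕ 53 = 184; E(K, 184) = 105.
C2: P2 ⊕ 105 = 182; E(K, 182) = 103.
C3: P3 ⊕ 103 = 103; E(K, 103) = 24.

C1 = 105, C2 = 103, C3 = 24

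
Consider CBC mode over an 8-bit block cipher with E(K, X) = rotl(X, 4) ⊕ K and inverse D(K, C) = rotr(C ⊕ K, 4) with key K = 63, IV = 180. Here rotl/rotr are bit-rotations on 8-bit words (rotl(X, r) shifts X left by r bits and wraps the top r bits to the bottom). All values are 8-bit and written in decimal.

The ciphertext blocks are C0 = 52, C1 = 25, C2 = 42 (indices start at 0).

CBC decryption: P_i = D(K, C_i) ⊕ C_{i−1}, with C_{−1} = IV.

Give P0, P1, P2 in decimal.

P0 = 4, P1 = 86, P2 = 72

P0: D(K, 52) = 176; 176 ⊕ 180 = 4.
P1: D(K, 25) = 98; 98 ⊕ 52 = 86.
P2: D(K, 42) = 81; 81 ⊕ 25 = 72.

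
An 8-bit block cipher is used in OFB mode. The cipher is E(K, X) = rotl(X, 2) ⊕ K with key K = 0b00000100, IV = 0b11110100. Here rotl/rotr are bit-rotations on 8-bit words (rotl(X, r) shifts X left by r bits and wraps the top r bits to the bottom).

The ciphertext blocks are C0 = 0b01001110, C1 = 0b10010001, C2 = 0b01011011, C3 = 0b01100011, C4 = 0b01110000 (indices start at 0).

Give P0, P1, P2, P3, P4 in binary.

OFB decryption: S_i = E(K, S_{i−1}) with S_{−1} = IV; P_i = C_i ⊕ S_i.
P0: S = E(K, 0b11110100) = 0b11010111; 0b01001110 ⊕ 0b11010111 = 0b10011001.
P1: S = E(K, 0b11010111) = 0b01011011; 0b10010001 ⊕ 0b01011011 = 0b11001010.
P2: S = E(K, 0b01011011) = 0b01101001; 0b01011011 ⊕ 0b01101001 = 0b00110010.
P3: S = E(K, 0b01101001) = 0b10100001; 0b01100011 ⊕ 0b10100001 = 0b11000010.
P4: S = E(K, 0b10100001) = 0b10000010; 0b01110000 ⊕ 0b10000010 = 0b11110010.

P0 = 0b10011001, P1 = 0b11001010, P2 = 0b00110010, P3 = 0b11000010, P4 = 0b11110010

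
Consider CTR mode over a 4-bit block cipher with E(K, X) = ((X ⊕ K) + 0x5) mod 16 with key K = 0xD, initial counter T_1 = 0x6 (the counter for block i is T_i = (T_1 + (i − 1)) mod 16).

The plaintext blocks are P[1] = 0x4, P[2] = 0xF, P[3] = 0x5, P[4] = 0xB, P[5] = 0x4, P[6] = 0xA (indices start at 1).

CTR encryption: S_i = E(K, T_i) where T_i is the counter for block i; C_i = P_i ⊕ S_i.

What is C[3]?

C[3] = 0xF

C[1]: T = 0x6, S = E(K, T) = 0x0; 0x4 ⊕ 0x0 = 0x4.
C[2]: T = 0x7, S = E(K, T) = 0xF; 0xF ⊕ 0xF = 0x0.
C[3]: T = 0x8, S = E(K, T) = 0xA; 0x5 ⊕ 0xA = 0xF.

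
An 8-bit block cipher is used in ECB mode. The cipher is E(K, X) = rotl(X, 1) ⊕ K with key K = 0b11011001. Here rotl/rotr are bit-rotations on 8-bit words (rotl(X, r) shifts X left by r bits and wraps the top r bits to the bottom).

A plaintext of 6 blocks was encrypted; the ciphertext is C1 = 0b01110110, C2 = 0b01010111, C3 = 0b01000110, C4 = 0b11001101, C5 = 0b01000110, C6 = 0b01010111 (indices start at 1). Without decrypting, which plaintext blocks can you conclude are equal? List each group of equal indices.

ECB encrypts each block independently with the same key, so equal ciphertext blocks imply equal plaintext blocks.
C2 = C6 = 0b01010111, so P2 = P6.
C3 = C5 = 0b01000110, so P3 = P5.

P2 = P6; P3 = P5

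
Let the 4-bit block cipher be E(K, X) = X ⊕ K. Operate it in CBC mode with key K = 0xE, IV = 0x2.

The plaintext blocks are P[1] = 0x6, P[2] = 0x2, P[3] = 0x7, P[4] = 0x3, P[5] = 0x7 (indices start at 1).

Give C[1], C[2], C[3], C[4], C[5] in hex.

C[1] = 0xA, C[2] = 0x6, C[3] = 0xF, C[4] = 0x2, C[5] = 0xB

CBC encryption: C_i = E(K, P_i ⊕ C_{i−1}), with C_{0} = IV.
C[1]: P[1] ⊕ 0x2 = 0x4; E(K, 0x4) = 0xA.
C[2]: P[2] ⊕ 0xA = 0x8; E(K, 0x8) = 0x6.
C[3]: P[3] ⊕ 0x6 = 0x1; E(K, 0x1) = 0xF.
C[4]: P[4] ⊕ 0xF = 0xC; E(K, 0xC) = 0x2.
C[5]: P[5] ⊕ 0x2 = 0x5; E(K, 0x5) = 0xB.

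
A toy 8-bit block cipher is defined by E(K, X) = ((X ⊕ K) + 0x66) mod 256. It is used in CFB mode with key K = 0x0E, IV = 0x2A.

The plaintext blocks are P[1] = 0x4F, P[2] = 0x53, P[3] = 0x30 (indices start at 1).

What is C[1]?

C[1] = 0xC5

CFB encryption: C_i = P_i ⊕ E(K, C_{i−1}), with C_{0} = IV.
C[1]: E(K, 0x2A) = 0x8A; 0x4F ⊕ 0x8A = 0xC5.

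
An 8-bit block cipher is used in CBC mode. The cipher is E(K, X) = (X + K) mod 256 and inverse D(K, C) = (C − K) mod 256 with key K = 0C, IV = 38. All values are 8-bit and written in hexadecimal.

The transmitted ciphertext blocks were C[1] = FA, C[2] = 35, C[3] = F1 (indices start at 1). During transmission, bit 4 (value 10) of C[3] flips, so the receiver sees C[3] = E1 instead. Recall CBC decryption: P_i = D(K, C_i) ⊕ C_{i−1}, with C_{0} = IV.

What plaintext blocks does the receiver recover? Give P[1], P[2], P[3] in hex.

Only C[3] changed, to E1. In CBC, a change in C_i garbles P_i and flips the same bit in P_{i+1}. Decrypting the received ciphertext:
P[1]: D(K, FA) = EE; EE ⊕ 38 = D6.
P[2]: D(K, 35) = 29; 29 ⊕ FA = D3.
P[3]: D(K, E1) = D5; D5 ⊕ 35 = E0.
Blocks that differ from the original plaintext: P[3].

P[1] = D6, P[2] = D3, P[3] = E0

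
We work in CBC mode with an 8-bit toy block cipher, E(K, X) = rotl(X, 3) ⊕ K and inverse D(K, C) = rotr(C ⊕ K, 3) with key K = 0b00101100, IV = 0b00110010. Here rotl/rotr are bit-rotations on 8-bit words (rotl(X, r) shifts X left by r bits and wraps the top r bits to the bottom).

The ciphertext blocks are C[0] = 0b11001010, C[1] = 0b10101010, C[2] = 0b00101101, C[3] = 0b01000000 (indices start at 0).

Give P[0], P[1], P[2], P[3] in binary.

P[0] = 0b11101110, P[1] = 0b00011010, P[2] = 0b10001010, P[3] = 0b10100000

CBC decryption: P_i = D(K, C_i) ⊕ C_{i−1}, with C_{−1} = IV.
P[0]: D(K, 0b11001010) = 0b11011100; 0b11011100 ⊕ 0b00110010 = 0b11101110.
P[1]: D(K, 0b10101010) = 0b11010000; 0b11010000 ⊕ 0b11001010 = 0b00011010.
P[2]: D(K, 0b00101101) = 0b00100000; 0b00100000 ⊕ 0b10101010 = 0b10001010.
P[3]: D(K, 0b01000000) = 0b10001101; 0b10001101 ⊕ 0b00101101 = 0b10100000.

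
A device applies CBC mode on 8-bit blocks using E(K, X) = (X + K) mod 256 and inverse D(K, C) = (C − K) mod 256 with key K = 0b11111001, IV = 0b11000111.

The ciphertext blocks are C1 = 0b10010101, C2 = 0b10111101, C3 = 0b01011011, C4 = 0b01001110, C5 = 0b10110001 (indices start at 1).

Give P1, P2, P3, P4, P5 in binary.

P1 = 0b01011011, P2 = 0b01010001, P3 = 0b11011111, P4 = 0b00001110, P5 = 0b11110110

CBC decryption: P_i = D(K, C_i) ⊕ C_{i−1}, with C_{0} = IV.
P1: D(K, 0b10010101) = 0b10011100; 0b10011100 ⊕ 0b11000111 = 0b01011011.
P2: D(K, 0b10111101) = 0b11000100; 0b11000100 ⊕ 0b10010101 = 0b01010001.
P3: D(K, 0b01011011) = 0b01100010; 0b01100010 ⊕ 0b10111101 = 0b11011111.
P4: D(K, 0b01001110) = 0b01010101; 0b01010101 ⊕ 0b01011011 = 0b00001110.
P5: D(K, 0b10110001) = 0b10111000; 0b10111000 ⊕ 0b01001110 = 0b11110110.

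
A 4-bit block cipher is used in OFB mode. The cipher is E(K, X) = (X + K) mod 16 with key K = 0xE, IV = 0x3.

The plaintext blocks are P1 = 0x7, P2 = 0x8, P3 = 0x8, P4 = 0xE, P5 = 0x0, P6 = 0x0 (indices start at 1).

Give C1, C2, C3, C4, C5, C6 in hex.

OFB encryption: S_i = E(K, S_{i−1}) with S_{0} = IV; C_i = P_i ⊕ S_i.
C1: S = E(K, 0x3) = 0x1; 0x7 ⊕ 0x1 = 0x6.
C2: S = E(K, 0x1) = 0xF; 0x8 ⊕ 0xF = 0x7.
C3: S = E(K, 0xF) = 0xD; 0x8 ⊕ 0xD = 0x5.
C4: S = E(K, 0xD) = 0xB; 0xE ⊕ 0xB = 0x5.
C5: S = E(K, 0xB) = 0x9; 0x0 ⊕ 0x9 = 0x9.
C6: S = E(K, 0x9) = 0x7; 0x0 ⊕ 0x7 = 0x7.

C1 = 0x6, C2 = 0x7, C3 = 0x5, C4 = 0x5, C5 = 0x9, C6 = 0x7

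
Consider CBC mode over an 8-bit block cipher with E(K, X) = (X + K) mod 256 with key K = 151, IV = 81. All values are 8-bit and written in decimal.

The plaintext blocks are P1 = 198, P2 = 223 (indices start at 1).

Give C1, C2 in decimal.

CBC encryption: C_i = E(K, P_i ⊕ C_{i−1}), with C_{0} = IV.
C1: P1 ⊕ 81 = 151; E(K, 151) = 46.
C2: P2 ⊕ 46 = 241; E(K, 241) = 136.

C1 = 46, C2 = 136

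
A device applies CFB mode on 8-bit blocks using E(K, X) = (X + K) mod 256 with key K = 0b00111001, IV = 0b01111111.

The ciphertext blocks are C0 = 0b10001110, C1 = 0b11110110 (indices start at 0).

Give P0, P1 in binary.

CFB decryption: P_i = C_i ⊕ E(K, C_{i−1}), with C_{−1} = IV.
P0: E(K, 0b01111111) = 0b10111000; 0b10001110 ⊕ 0b10111000 = 0b00110110.
P1: E(K, 0b10001110) = 0b11000111; 0b11110110 ⊕ 0b11000111 = 0b00110001.

P0 = 0b00110110, P1 = 0b00110001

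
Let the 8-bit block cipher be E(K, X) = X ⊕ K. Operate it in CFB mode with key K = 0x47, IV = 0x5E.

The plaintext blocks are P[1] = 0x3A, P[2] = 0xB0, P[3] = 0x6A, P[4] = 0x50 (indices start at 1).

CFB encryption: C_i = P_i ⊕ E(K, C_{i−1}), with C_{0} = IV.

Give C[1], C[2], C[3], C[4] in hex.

C[1]: E(K, 0x5E) = 0x19; 0x3A ⊕ 0x19 = 0x23.
C[2]: E(K, 0x23) = 0x64; 0xB0 ⊕ 0x64 = 0xD4.
C[3]: E(K, 0xD4) = 0x93; 0x6A ⊕ 0x93 = 0xF9.
C[4]: E(K, 0xF9) = 0xBE; 0x50 ⊕ 0xBE = 0xEE.

C[1] = 0x23, C[2] = 0xD4, C[3] = 0xF9, C[4] = 0xEE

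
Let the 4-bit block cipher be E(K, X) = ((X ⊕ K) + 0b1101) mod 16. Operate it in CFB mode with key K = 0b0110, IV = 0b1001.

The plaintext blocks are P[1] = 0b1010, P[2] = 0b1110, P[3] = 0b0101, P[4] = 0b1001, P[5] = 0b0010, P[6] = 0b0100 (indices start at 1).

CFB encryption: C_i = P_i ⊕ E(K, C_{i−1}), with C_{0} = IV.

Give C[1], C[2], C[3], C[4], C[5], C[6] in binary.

C[1]: E(K, 0b1001) = 0b1100; 0b1010 ⊕ 0b1100 = 0b0110.
C[2]: E(K, 0b0110) = 0b1101; 0b1110 ⊕ 0b1101 = 0b0011.
C[3]: E(K, 0b0011) = 0b0010; 0b0101 ⊕ 0b0010 = 0b0111.
C[4]: E(K, 0b0111) = 0b1110; 0b1001 ⊕ 0b1110 = 0b0111.
C[5]: E(K, 0b0111) = 0b1110; 0b0010 ⊕ 0b1110 = 0b1100.
C[6]: E(K, 0b1100) = 0b0111; 0b0100 ⊕ 0b0111 = 0b0011.

C[1] = 0b0110, C[2] = 0b0011, C[3] = 0b0111, C[4] = 0b0111, C[5] = 0b1100, C[6] = 0b0011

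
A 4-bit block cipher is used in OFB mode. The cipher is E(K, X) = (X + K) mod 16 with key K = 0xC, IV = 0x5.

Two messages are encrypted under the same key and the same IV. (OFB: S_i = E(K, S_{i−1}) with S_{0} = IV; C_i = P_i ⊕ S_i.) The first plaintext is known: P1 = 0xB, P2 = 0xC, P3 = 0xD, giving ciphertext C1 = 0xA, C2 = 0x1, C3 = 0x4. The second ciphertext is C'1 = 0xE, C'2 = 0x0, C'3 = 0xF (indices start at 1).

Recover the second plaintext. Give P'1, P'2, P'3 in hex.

In OFB with a reused IV, both messages share the same keystream S_i, so C_i ⊕ C'_i = P_i ⊕ P'_i and thus P'_i = P_i ⊕ C_i ⊕ C'_i.
P'1: 0xB ⊕ 0xA ⊕ 0xE = 0xF.
P'2: 0xC ⊕ 0x1 ⊕ 0x0 = 0xD.
P'3: 0xD ⊕ 0x4 ⊕ 0xF = 0x6.

P'1 = 0xF, P'2 = 0xD, P'3 = 0x6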